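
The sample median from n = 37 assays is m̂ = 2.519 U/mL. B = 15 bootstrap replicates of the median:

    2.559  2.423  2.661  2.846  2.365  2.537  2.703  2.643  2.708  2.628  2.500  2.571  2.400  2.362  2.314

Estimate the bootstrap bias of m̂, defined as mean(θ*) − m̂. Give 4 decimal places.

mean(θ*) = (2.559 + 2.423 + 2.661 + 2.846 + 2.365 + 2.537 + 2.703 + 2.643 + 2.708 + 2.628 + 2.500 + 2.571 + 2.400 + 2.362 + 2.314) / 15 = 2.54800
bias = 2.54800 − 2.519

bias = +0.0290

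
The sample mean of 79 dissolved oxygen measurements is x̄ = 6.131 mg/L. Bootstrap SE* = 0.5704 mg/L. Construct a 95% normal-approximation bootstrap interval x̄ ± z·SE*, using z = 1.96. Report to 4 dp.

Margin = 1.96 × 0.5704 = 1.11798
Interval: 6.131 ± 1.11798

(5.0130, 7.2490)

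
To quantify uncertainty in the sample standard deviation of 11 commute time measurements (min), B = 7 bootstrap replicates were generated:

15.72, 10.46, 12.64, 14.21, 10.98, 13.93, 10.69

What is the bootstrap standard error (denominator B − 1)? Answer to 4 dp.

Bootstrap SE is the standard deviation of the 7 replicate standard deviations.
Mean of replicates: (15.72 + 10.46 + 12.64 + 14.21 + 10.98 + 13.93 + 10.69) / 7 = 88.63000 / 7 = 12.66143
Sum of squared deviations: (+3.05857)² + (−2.20143)² + (−0.02143)² + (+1.54857)² + (−1.68143)² + (+1.26857)² + (−1.97143)² = 24.92269
Variance = 24.92269 / 6 = 4.15378
SE* = √4.15378

SE* = 2.0381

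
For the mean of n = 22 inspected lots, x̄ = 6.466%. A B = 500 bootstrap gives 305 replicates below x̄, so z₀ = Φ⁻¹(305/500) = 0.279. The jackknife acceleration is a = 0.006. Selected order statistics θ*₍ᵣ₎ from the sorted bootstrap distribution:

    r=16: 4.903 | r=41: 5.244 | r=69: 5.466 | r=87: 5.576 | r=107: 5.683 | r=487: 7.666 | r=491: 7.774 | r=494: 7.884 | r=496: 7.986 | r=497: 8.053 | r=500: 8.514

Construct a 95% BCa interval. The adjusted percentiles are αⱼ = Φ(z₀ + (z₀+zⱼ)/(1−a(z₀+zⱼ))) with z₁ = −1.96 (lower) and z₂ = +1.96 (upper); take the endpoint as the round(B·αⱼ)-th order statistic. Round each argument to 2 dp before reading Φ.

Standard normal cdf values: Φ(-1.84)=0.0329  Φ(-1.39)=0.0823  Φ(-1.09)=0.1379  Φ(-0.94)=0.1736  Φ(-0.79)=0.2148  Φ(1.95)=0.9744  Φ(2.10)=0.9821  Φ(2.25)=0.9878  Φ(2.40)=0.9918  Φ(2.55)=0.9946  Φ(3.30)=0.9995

Lower: z₀ + z₁ = 0.279 + (-1.960) = -1.681; 1 − a(z₀+z₁) = 1 − (0.006)(-1.681) = 1.0101; argument = 0.279 + (-1.681)/1.0101 = -1.3852 → -1.39.
α₁ = Φ(-1.39) = 0.0823; rank = round(500 × 0.0823) = 41; θ*₍41₎ = 5.244.
Upper: z₀ + z₂ = 2.239; 1 − a(z₀+z₂) = 0.9866; argument = 2.5485 → 2.55; α₂ = 0.9946; rank = 497; θ*₍497₎ = 8.053.

(5.244, 8.053)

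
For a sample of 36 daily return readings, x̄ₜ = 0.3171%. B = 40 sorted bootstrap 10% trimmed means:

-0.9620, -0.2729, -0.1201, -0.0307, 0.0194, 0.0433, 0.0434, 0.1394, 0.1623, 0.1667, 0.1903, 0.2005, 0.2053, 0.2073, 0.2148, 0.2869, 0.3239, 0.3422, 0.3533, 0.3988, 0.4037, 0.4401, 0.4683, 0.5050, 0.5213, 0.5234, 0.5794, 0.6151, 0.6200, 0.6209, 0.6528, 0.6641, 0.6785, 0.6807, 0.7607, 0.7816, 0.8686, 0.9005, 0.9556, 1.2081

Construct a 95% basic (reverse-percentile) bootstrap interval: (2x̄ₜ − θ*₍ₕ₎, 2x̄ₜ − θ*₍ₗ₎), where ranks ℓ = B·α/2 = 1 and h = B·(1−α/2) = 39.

Percentile endpoints at ranks 1 and 39: θ*₍1₎ = -0.9620, θ*₍39₎ = 0.9556.
Basic interval reflects these around x̄ₜ:
  lower = 2 × 0.3171 − 0.9556 = -0.3214
  upper = 2 × 0.3171 − -0.9620 = 1.5962

(-0.3214, 1.5962)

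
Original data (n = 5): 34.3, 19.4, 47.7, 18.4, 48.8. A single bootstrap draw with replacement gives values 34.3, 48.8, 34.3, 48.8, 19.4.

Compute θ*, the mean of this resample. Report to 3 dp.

θ* = 37.120

Mean = (34.3 + 48.8 + 34.3 + 48.8 + 19.4) / 5 = 185.60 / 5 = 37.120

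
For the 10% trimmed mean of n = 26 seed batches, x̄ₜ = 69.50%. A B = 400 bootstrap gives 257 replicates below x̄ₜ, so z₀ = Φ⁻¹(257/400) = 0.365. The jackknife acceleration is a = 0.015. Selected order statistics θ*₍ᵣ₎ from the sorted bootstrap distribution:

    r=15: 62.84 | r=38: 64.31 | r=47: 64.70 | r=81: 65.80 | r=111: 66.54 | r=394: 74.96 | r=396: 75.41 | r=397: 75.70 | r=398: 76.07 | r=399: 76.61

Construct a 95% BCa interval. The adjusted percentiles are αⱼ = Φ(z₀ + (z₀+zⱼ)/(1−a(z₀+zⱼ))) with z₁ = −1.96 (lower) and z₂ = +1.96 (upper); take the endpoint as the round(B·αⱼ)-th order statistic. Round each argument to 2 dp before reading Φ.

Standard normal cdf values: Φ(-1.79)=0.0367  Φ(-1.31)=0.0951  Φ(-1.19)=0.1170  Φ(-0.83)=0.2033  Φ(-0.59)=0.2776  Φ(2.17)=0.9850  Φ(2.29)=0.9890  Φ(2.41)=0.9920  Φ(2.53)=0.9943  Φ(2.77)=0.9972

Lower: z₀ + z₁ = 0.365 + (-1.960) = -1.595; 1 − a(z₀+z₁) = 1 − (0.015)(-1.595) = 1.0239; argument = 0.365 + (-1.595)/1.0239 = -1.1927 → -1.19.
α₁ = Φ(-1.19) = 0.1170; rank = round(400 × 0.1170) = 47; θ*₍47₎ = 64.70.
Upper: z₀ + z₂ = 2.325; 1 − a(z₀+z₂) = 0.9651; argument = 2.7740 → 2.77; α₂ = 0.9972; rank = 399; θ*₍399₎ = 76.61.

(64.70, 76.61)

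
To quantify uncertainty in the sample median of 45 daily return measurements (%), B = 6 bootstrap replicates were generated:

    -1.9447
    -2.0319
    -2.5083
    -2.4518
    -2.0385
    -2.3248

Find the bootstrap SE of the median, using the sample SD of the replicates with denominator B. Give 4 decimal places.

Bootstrap SE is the standard deviation of the 6 replicate medians.
Mean of replicates: ((-1.9447) + (-2.0319) + (-2.5083) + (-2.4518) + (-2.0385) + (-2.3248)) / 6 = -13.30000 / 6 = -2.21667
Sum of squared deviations: (+0.27197)² + (+0.18477)² + (−0.29163)² + (−0.23513)² + (+0.17817)² + (−0.10813)² = 0.29188
Variance = 0.29188 / 6 = 0.04865
SE* = √0.04865

SE* = 0.2206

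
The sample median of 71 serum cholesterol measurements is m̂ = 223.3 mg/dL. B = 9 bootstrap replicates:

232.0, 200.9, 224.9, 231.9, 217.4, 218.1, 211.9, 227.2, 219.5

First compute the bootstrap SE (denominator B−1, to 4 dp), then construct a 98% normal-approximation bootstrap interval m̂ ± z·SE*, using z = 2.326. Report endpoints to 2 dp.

(200.03, 246.57)

Mean of replicates = 220.4222; sum of squared deviations = 800.8956; SE* = √(800.8956/8) = 10.0056
Margin = 2.326 × 10.0056 = 23.273
Interval: 223.3 ± 23.273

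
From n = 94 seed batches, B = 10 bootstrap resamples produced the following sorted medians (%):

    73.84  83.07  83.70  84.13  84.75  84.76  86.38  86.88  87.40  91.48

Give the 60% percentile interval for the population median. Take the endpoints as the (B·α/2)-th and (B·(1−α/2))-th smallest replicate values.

α = 0.40; lower rank = 10 × 0.200 = 2; upper rank = 10 × 0.800 = 8.
The 2nd smallest replicate is 83.07; the 8th is 86.88.

(83.07, 86.88)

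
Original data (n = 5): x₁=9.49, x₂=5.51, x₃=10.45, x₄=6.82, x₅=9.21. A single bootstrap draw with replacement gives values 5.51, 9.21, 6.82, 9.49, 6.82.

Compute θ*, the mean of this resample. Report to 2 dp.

θ* = 7.57

Mean = (5.51 + 9.21 + 6.82 + 9.49 + 6.82) / 5 = 37.850 / 5 = 7.57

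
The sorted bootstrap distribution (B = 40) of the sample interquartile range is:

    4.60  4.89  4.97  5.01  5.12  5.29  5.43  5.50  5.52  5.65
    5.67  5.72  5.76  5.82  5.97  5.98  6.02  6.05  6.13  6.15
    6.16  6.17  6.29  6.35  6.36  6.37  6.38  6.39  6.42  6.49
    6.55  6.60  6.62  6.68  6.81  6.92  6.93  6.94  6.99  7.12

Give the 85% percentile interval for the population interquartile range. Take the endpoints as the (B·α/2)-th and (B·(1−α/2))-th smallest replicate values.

α = 0.15; lower rank = 40 × 0.075 = 3; upper rank = 40 × 0.925 = 37.
The 3rd smallest replicate is 4.97; the 37th is 6.93.

(4.97, 6.93)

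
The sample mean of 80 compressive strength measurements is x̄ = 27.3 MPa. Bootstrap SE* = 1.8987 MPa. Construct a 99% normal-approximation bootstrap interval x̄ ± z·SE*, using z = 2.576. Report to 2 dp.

Margin = 2.576 × 1.8987 = 4.891
Interval: 27.3 ± 4.891

(22.41, 32.19)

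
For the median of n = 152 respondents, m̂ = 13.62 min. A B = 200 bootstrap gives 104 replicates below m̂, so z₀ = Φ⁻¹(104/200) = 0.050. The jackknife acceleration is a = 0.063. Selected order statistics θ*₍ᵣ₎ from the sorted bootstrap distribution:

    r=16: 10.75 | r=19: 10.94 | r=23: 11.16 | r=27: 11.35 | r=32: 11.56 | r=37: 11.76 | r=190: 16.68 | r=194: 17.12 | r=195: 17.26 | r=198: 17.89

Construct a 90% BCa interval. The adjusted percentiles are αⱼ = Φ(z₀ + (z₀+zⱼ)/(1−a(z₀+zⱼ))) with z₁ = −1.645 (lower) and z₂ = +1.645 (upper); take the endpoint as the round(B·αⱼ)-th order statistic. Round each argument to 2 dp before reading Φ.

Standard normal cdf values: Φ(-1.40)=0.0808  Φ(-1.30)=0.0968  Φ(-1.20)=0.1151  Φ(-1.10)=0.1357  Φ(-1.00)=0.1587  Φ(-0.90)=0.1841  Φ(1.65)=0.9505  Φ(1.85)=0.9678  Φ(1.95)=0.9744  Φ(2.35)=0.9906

Lower: z₀ + z₁ = 0.050 + (-1.645) = -1.595; 1 − a(z₀+z₁) = 1 − (0.063)(-1.595) = 1.1005; argument = 0.050 + (-1.595)/1.1005 = -1.3994 → -1.40.
α₁ = Φ(-1.40) = 0.0808; rank = round(200 × 0.0808) = 16; θ*₍16₎ = 10.75.
Upper: z₀ + z₂ = 1.695; 1 − a(z₀+z₂) = 0.8932; argument = 1.9476 → 1.95; α₂ = 0.9744; rank = 195; θ*₍195₎ = 17.26.

(10.75, 17.26)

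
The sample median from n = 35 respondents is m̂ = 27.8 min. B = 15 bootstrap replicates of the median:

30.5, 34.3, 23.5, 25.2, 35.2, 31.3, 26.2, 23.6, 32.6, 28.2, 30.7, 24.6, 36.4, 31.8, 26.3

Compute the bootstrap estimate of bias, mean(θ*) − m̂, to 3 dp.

bias = +1.560

mean(θ*) = (30.5 + 34.3 + 23.5 + 25.2 + 35.2 + 31.3 + 26.2 + 23.6 + 32.6 + 28.2 + 30.7 + 24.6 + 36.4 + 31.8 + 26.3) / 15 = 29.3600
bias = 29.3600 − 27.8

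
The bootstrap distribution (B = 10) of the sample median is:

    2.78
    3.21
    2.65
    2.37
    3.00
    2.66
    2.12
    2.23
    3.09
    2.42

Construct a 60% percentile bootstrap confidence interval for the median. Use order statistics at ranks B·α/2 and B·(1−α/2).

Sorted replicates: 2.12, 2.23, 2.37, 2.42, 2.65, 2.66, 2.78, 3.00, 3.09, 3.21
α = 0.40; lower rank = 10 × 0.200 = 2; upper rank = 10 × 0.800 = 8.
The 2nd smallest replicate is 2.23; the 8th is 3.00.

(2.23, 3.00)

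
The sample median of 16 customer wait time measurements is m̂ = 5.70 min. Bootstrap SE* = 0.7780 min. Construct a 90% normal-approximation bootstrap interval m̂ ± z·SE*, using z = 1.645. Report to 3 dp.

(4.420, 6.980)

Margin = 1.645 × 0.7780 = 1.2798
Interval: 5.70 ± 1.2798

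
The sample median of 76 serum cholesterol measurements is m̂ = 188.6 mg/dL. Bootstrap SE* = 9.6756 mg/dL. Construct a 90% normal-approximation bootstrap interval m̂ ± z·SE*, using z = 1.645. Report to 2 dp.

(172.68, 204.52)

Margin = 1.645 × 9.6756 = 15.916
Interval: 188.6 ± 15.916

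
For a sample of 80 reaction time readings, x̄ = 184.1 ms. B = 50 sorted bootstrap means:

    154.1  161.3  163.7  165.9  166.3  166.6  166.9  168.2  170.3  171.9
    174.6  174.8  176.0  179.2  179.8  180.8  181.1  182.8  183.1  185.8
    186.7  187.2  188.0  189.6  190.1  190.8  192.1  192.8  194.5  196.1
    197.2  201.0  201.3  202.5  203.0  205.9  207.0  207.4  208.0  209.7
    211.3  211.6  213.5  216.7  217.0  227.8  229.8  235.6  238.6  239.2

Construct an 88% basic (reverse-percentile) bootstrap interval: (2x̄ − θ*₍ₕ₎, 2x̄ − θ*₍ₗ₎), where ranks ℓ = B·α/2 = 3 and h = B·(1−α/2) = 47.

(138.4, 204.5)

Percentile endpoints at ranks 3 and 47: θ*₍3₎ = 163.7, θ*₍47₎ = 229.8.
Basic interval reflects these around x̄:
  lower = 2 × 184.1 − 229.8 = 138.4
  upper = 2 × 184.1 − 163.7 = 204.5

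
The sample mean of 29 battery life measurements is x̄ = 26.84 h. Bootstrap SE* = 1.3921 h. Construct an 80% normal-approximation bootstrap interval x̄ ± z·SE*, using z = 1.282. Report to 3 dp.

(25.055, 28.625)

Margin = 1.282 × 1.3921 = 1.7847
Interval: 26.84 ± 1.7847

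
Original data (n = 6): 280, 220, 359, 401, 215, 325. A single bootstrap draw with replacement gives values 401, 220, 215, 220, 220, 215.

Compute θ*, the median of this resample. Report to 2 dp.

Sorted: 215, 215, 220, 220, 220, 401
Median = average of the two middle values = 220.00

θ* = 220.00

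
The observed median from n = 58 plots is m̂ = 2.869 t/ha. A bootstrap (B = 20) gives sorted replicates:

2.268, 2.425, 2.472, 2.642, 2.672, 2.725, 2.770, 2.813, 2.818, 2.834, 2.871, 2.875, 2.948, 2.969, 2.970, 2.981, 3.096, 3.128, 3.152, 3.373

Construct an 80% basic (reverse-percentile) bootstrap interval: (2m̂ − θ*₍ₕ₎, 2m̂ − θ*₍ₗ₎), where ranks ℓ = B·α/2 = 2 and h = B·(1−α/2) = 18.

(2.610, 3.313)

Percentile endpoints at ranks 2 and 18: θ*₍2₎ = 2.425, θ*₍18₎ = 3.128.
Basic interval reflects these around m̂:
  lower = 2 × 2.869 − 3.128 = 2.610
  upper = 2 × 2.869 − 2.425 = 3.313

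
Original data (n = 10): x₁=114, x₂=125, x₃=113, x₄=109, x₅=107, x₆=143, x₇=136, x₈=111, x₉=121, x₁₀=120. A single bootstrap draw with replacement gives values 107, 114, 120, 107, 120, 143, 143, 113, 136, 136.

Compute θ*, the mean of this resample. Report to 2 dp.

θ* = 123.90

Mean = (107 + 114 + 120 + 107 + 120 + 143 + 143 + 113 + 136 + 136) / 10 = 1239.0 / 10 = 123.90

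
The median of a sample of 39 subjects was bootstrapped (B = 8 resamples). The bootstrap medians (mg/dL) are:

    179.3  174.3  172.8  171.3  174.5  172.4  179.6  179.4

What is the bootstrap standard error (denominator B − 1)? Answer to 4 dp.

Bootstrap SE is the standard deviation of the 8 replicate medians.
Mean of replicates: (179.3 + 174.3 + 172.8 + 171.3 + 174.5 + 172.4 + 179.6 + 179.4) / 8 = 1403.60000 / 8 = 175.45000
Sum of squared deviations: (+3.85000)² + (−1.15000)² + (−2.65000)² + (−4.15000)² + (−0.95000)² + (−3.05000)² + (+4.15000)² + (+3.95000)² = 83.42000
Variance = 83.42000 / 7 = 11.91714
SE* = √11.91714

SE* = 3.4521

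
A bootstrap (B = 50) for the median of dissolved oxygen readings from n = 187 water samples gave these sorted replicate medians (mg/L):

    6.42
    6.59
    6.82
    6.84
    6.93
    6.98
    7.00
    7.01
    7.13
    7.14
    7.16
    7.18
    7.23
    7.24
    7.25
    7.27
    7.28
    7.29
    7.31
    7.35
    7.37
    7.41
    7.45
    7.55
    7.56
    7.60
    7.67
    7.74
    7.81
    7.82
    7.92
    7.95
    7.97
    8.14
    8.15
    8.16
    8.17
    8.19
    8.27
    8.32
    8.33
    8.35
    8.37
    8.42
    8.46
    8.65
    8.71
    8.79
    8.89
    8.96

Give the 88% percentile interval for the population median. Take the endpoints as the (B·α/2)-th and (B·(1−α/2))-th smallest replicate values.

α = 0.12; lower rank = 50 × 0.060 = 3; upper rank = 50 × 0.940 = 47.
The 3rd smallest replicate is 6.82; the 47th is 8.71.

(6.82, 8.71)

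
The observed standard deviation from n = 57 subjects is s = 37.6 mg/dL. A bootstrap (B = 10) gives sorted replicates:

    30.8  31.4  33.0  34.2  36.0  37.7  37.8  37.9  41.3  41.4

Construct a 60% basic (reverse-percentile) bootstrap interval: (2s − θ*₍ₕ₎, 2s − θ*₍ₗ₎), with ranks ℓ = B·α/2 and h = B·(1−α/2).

Percentile endpoints at ranks 2 and 8: θ*₍2₎ = 31.4, θ*₍8₎ = 37.9.
Basic interval reflects these around s:
  lower = 2 × 37.6 − 37.9 = 37.3
  upper = 2 × 37.6 − 31.4 = 43.8

(37.3, 43.8)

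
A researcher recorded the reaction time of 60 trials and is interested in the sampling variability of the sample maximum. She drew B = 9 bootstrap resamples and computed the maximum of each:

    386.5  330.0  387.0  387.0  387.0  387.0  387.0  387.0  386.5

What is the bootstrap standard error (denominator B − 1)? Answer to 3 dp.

Bootstrap SE is the standard deviation of the 9 replicate maximums.
Mean of replicates: (386.5 + 330.0 + 387.0 + 387.0 + 387.0 + 387.0 + 387.0 + 387.0 + 386.5) / 9 = 3425.0000 / 9 = 380.5556
Sum of squared deviations: (+5.9444)² + (−50.5556)² + (+6.4444)² + (+6.4444)² + (+6.4444)² + (+6.4444)² + (+6.4444)² + (+6.4444)² + (+5.9444)² = 2875.7222
Variance = 2875.7222 / 8 = 359.4653
SE* = √359.4653

SE* = 18.960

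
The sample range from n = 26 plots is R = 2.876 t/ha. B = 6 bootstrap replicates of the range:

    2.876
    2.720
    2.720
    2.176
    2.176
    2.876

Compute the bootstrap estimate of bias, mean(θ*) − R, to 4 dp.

mean(θ*) = (2.876 + 2.720 + 2.720 + 2.176 + 2.176 + 2.876) / 6 = 2.59067
bias = 2.59067 − 2.876

bias = −0.2853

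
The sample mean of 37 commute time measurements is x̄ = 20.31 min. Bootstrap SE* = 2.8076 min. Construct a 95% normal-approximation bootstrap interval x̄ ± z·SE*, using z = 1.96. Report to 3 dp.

(14.807, 25.813)

Margin = 1.96 × 2.8076 = 5.5029
Interval: 20.31 ± 5.5029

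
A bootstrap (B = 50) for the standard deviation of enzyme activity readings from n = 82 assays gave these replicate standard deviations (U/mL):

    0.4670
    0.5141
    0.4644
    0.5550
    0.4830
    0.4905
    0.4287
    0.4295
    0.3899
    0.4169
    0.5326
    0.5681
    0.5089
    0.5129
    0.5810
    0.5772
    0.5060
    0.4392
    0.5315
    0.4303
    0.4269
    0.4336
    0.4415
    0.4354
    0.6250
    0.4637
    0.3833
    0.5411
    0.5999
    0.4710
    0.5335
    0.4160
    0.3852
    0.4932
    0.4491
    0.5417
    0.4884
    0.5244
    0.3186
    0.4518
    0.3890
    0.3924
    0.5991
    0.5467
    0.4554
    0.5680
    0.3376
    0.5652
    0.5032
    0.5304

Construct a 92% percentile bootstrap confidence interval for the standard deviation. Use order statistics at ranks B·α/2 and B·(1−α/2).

(0.3376, 0.5991)

Sorted replicates: 0.3186, 0.3376, 0.3833, 0.3852, 0.3890, 0.3899, 0.3924, 0.4160, 0.4169, 0.4269, 0.4287, 0.4295, 0.4303, 0.4336, 0.4354, 0.4392, 0.4415, 0.4491, 0.4518, 0.4554, 0.4637, 0.4644, 0.4670, 0.4710, 0.4830, 0.4884, 0.4905, 0.4932, 0.5032, 0.5060, 0.5089, 0.5129, 0.5141, 0.5244, 0.5304, 0.5315, 0.5326, 0.5335, 0.5411, 0.5417, 0.5467, 0.5550, 0.5652, 0.5680, 0.5681, 0.5772, 0.5810, 0.5991, 0.5999, 0.6250
α = 0.08; lower rank = 50 × 0.040 = 2; upper rank = 50 × 0.960 = 48.
The 2nd smallest replicate is 0.3376; the 48th is 0.5991.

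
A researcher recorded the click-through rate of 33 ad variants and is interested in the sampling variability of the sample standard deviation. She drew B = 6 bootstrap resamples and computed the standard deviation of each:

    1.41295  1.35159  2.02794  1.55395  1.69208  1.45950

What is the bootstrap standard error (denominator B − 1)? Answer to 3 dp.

SE* = 0.248

Bootstrap SE is the standard deviation of the 6 replicate standard deviations.
Mean of replicates: (1.41295 + 1.35159 + 2.02794 + 1.55395 + 1.69208 + 1.45950) / 6 = 9.498010 / 6 = 1.583002
Sum of squared deviations: (−0.170052)² + (−0.231412)² + (+0.444938)² + (−0.029052)² + (+0.109078)² + (−0.123502)² = 0.308434
Variance = 0.308434 / 5 = 0.061687
SE* = √0.061687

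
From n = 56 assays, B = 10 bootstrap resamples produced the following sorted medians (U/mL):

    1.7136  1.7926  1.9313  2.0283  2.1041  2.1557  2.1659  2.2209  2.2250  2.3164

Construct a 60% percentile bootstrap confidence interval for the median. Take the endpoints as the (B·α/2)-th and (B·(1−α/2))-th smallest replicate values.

α = 0.40; lower rank = 10 × 0.200 = 2; upper rank = 10 × 0.800 = 8.
The 2nd smallest replicate is 1.7926; the 8th is 2.2209.

(1.7926, 2.2209)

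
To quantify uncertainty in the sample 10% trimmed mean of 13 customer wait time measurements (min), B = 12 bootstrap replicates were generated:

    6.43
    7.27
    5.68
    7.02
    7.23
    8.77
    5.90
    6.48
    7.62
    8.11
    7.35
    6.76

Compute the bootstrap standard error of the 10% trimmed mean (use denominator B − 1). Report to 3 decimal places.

SE* = 0.883

Bootstrap SE is the standard deviation of the 12 replicate 10% trimmed means.
Mean of replicates: (6.43 + 7.27 + 5.68 + 7.02 + 7.23 + 8.77 + 5.90 + 6.48 + 7.62 + 8.11 + 7.35 + 6.76) / 12 = 84.6200 / 12 = 7.0517
Sum of squared deviations: (−0.6217)² + (+0.2183)² + (−1.3717)² + (−0.0317)² + (+0.1783)² + (+1.7183)² + (−1.1517)² + (−0.5717)² + (+0.5683)² + (+1.0583)² + (+0.2983)² + (−0.2917)² = 8.5714
Variance = 8.5714 / 11 = 0.7792
SE* = √0.7792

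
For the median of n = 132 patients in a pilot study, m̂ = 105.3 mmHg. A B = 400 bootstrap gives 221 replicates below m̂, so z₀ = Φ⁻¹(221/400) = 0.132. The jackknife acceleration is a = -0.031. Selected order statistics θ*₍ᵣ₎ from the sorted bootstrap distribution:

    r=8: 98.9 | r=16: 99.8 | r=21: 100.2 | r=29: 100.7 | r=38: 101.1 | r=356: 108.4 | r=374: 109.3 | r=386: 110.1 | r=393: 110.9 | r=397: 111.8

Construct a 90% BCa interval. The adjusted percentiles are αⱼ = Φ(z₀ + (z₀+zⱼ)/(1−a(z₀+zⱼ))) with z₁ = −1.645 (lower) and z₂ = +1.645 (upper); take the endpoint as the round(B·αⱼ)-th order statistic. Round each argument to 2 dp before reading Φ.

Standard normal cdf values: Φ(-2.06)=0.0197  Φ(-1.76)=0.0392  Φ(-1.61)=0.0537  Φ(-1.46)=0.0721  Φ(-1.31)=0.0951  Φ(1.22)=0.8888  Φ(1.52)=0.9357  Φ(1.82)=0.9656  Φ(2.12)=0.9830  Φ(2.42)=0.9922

(100.7, 110.1)

Lower: z₀ + z₁ = 0.132 + (-1.645) = -1.513; 1 − a(z₀+z₁) = 1 − (-0.031)(-1.513) = 0.9531; argument = 0.132 + (-1.513)/0.9531 = -1.4555 → -1.46.
α₁ = Φ(-1.46) = 0.0721; rank = round(400 × 0.0721) = 29; θ*₍29₎ = 100.7.
Upper: z₀ + z₂ = 1.777; 1 − a(z₀+z₂) = 1.0551; argument = 1.8162 → 1.82; α₂ = 0.9656; rank = 386; θ*₍386₎ = 110.1.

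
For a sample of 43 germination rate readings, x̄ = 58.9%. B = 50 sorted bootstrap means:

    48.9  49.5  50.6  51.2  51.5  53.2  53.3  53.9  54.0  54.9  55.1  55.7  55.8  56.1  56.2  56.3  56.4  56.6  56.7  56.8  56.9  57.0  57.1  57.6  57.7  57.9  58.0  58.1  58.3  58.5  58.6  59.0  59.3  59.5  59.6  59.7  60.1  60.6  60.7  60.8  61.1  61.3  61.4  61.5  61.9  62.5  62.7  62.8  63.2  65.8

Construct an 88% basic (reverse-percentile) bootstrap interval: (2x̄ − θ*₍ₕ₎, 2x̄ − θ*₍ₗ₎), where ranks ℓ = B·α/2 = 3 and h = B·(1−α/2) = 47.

Percentile endpoints at ranks 3 and 47: θ*₍3₎ = 50.6, θ*₍47₎ = 62.7.
Basic interval reflects these around x̄:
  lower = 2 × 58.9 − 62.7 = 55.1
  upper = 2 × 58.9 − 50.6 = 67.2

(55.1, 67.2)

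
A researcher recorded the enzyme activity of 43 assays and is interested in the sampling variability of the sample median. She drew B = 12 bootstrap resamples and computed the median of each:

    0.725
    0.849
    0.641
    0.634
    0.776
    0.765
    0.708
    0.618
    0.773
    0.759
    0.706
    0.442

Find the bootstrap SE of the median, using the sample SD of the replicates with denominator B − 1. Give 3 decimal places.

Bootstrap SE is the standard deviation of the 12 replicate medians.
Mean of replicates: (0.725 + 0.849 + 0.641 + 0.634 + 0.776 + 0.765 + 0.708 + 0.618 + 0.773 + 0.759 + 0.706 + 0.442) / 12 = 8.3960 / 12 = 0.6997
Sum of squared deviations: (+0.0253)² + (+0.1493)² + (−0.0587)² + (−0.0657)² + (+0.0763)² + (+0.0653)² + (+0.0083)² + (−0.0817)² + (+0.0733)² + (+0.0593)² + (+0.0063)² + (−0.2577)² = 0.1229
Variance = 0.1229 / 11 = 0.0112
SE* = √0.0112

SE* = 0.106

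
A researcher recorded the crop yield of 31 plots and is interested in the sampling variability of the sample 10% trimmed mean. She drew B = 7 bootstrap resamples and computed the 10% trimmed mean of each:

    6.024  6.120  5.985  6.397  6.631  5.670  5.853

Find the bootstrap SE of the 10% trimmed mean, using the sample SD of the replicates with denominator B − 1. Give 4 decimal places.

Bootstrap SE is the standard deviation of the 7 replicate 10% trimmed means.
Mean of replicates: (6.024 + 6.120 + 5.985 + 6.397 + 6.631 + 5.670 + 5.853) / 7 = 42.68000 / 7 = 6.09714
Sum of squared deviations: (−0.07314)² + (+0.02286)² + (−0.11214)² + (+0.29986)² + (+0.53386)² + (−0.42714)² + (−0.24414)² = 0.63542
Variance = 0.63542 / 6 = 0.10590
SE* = √0.10590

SE* = 0.3254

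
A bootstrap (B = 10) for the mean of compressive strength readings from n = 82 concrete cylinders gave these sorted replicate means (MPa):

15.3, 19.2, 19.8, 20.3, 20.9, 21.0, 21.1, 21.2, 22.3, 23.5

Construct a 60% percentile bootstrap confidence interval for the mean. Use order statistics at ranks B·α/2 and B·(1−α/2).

(19.2, 21.2)

α = 0.40; lower rank = 10 × 0.200 = 2; upper rank = 10 × 0.800 = 8.
The 2nd smallest replicate is 19.2; the 8th is 21.2.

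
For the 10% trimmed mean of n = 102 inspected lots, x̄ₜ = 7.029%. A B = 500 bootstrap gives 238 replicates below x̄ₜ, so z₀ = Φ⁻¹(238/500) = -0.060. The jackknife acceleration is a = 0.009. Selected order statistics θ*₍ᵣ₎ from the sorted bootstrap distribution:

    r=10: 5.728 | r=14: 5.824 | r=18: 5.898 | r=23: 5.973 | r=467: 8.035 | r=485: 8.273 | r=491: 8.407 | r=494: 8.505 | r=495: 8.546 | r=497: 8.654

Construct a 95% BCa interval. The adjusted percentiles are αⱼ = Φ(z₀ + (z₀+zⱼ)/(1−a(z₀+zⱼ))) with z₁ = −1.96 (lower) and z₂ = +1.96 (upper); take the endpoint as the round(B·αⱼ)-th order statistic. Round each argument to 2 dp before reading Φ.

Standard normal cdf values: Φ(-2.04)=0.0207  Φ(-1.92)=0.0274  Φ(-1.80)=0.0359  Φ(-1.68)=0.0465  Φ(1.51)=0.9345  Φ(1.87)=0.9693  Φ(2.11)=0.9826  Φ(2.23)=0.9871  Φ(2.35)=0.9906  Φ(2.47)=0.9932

(5.728, 8.273)

Lower: z₀ + z₁ = -0.060 + (-1.960) = -2.020; 1 − a(z₀+z₁) = 1 − (0.009)(-2.020) = 1.0182; argument = -0.060 + (-2.020)/1.0182 = -2.0439 → -2.04.
α₁ = Φ(-2.04) = 0.0207; rank = round(500 × 0.0207) = 10; θ*₍10₎ = 5.728.
Upper: z₀ + z₂ = 1.900; 1 − a(z₀+z₂) = 0.9829; argument = 1.8731 → 1.87; α₂ = 0.9693; rank = 485; θ*₍485₎ = 8.273.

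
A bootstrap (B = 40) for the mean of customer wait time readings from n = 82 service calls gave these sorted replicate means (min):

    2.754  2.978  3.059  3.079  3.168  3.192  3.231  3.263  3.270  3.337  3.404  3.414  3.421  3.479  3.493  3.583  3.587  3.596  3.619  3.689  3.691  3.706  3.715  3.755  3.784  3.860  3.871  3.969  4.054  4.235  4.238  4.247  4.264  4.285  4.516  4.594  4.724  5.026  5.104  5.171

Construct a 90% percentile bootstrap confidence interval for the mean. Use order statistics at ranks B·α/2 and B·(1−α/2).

α = 0.10; lower rank = 40 × 0.050 = 2; upper rank = 40 × 0.950 = 38.
The 2nd smallest replicate is 2.978; the 38th is 5.026.

(2.978, 5.026)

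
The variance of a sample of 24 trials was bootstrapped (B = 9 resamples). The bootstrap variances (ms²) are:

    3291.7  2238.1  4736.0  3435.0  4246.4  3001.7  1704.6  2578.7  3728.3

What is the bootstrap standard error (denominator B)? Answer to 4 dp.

SE* = 905.5956

Bootstrap SE is the standard deviation of the 9 replicate variances.
Mean of replicates: (3291.7 + 2238.1 + 4736.0 + 3435.0 + 4246.4 + 3001.7 + 1704.6 + 2578.7 + 3728.3) / 9 = 28960.50000 / 9 = 3217.83333
Sum of squared deviations: (+73.86667)² + (−979.73333)² + (+1518.16667)² + (+217.16667)² + (+1028.56667)² + (−216.13333)² + (−1513.23333)² + (−639.13333)² + (+510.46667)² = 7380930.84000
Variance = 7380930.84000 / 9 = 820103.42667
SE* = √820103.42667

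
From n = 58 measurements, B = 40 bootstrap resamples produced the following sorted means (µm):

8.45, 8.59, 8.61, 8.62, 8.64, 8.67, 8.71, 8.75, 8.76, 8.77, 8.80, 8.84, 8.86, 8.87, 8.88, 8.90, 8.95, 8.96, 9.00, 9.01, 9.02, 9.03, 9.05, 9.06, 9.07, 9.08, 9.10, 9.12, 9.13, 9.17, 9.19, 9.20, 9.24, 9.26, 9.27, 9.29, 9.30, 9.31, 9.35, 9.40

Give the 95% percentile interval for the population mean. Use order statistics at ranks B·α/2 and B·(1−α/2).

(8.45, 9.35)

α = 0.05; lower rank = 40 × 0.025 = 1; upper rank = 40 × 0.975 = 39.
The 1st smallest replicate is 8.45; the 39th is 9.35.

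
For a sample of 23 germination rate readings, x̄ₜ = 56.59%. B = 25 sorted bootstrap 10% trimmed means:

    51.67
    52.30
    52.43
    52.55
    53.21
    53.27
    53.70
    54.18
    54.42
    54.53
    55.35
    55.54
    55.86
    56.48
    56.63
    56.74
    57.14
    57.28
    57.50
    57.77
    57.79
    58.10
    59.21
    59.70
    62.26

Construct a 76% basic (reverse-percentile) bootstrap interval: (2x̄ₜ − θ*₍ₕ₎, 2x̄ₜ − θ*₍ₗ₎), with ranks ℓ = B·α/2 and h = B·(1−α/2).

(55.08, 60.75)

Percentile endpoints at ranks 3 and 22: θ*₍3₎ = 52.43, θ*₍22₎ = 58.10.
Basic interval reflects these around x̄ₜ:
  lower = 2 × 56.59 − 58.10 = 55.08
  upper = 2 × 56.59 − 52.43 = 60.75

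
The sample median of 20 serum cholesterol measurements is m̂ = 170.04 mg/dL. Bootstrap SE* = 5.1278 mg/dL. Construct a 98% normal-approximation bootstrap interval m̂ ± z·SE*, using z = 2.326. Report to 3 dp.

(158.113, 181.967)

Margin = 2.326 × 5.1278 = 11.9273
Interval: 170.04 ± 11.9273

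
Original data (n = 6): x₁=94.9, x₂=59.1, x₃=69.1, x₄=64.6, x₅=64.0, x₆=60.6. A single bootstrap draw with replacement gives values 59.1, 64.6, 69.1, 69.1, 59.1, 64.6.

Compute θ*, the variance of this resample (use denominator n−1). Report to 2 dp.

Mean = 64.2667; sum of squared deviations = 100.3333
s² = 100.3333 / 5 = 20.0667

θ* = 20.07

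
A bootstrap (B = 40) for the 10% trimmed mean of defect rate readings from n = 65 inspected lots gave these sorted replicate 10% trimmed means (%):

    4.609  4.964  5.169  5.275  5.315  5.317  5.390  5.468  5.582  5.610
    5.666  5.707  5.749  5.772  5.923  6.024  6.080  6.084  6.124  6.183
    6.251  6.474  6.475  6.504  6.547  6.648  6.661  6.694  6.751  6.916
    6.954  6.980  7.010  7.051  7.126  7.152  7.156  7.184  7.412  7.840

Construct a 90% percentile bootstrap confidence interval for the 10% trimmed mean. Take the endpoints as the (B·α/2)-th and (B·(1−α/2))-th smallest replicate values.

(4.964, 7.184)

α = 0.10; lower rank = 40 × 0.050 = 2; upper rank = 40 × 0.950 = 38.
The 2nd smallest replicate is 4.964; the 38th is 7.184.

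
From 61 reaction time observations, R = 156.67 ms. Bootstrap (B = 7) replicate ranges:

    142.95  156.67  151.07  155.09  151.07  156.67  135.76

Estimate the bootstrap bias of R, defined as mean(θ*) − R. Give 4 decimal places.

bias = −6.7729

mean(θ*) = (142.95 + 156.67 + 151.07 + 155.09 + 151.07 + 156.67 + 135.76) / 7 = 149.89714
bias = 149.89714 − 156.67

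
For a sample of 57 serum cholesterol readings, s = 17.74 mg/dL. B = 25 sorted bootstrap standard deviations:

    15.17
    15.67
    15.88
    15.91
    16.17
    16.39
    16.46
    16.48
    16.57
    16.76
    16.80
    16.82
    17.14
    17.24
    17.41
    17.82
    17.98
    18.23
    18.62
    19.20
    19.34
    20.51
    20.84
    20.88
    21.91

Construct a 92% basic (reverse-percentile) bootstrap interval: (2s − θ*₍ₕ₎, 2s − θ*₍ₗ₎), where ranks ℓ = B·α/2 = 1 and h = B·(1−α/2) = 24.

(14.60, 20.31)

Percentile endpoints at ranks 1 and 24: θ*₍1₎ = 15.17, θ*₍24₎ = 20.88.
Basic interval reflects these around s:
  lower = 2 × 17.74 − 20.88 = 14.60
  upper = 2 × 17.74 − 15.17 = 20.31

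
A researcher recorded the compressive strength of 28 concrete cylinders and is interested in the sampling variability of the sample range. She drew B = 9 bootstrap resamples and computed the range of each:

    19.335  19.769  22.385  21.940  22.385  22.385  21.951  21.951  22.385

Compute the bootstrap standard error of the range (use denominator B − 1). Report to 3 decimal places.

SE* = 1.189

Bootstrap SE is the standard deviation of the 9 replicate ranges.
Mean of replicates: (19.335 + 19.769 + 22.385 + 21.940 + 22.385 + 22.385 + 21.951 + 21.951 + 22.385) / 9 = 194.4860 / 9 = 21.6096
Sum of squared deviations: (−2.2746)² + (−1.8406)² + (+0.7754)² + (+0.3304)² + (+0.7754)² + (+0.7754)² + (+0.3414)² + (+0.3414)² + (+0.7754)² = 11.3089
Variance = 11.3089 / 8 = 1.4136
SE* = √1.4136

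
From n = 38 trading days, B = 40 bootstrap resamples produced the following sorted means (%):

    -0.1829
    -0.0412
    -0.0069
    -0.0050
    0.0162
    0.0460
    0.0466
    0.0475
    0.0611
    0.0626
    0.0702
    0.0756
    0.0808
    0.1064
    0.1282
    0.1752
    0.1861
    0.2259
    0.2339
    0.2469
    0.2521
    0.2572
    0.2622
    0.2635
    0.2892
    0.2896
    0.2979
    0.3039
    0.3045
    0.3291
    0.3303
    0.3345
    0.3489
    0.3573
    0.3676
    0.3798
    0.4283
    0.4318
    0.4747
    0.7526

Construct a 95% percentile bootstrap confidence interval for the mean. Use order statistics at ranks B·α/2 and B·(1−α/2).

α = 0.05; lower rank = 40 × 0.025 = 1; upper rank = 40 × 0.975 = 39.
The 1st smallest replicate is -0.1829; the 39th is 0.4747.

(-0.1829, 0.4747)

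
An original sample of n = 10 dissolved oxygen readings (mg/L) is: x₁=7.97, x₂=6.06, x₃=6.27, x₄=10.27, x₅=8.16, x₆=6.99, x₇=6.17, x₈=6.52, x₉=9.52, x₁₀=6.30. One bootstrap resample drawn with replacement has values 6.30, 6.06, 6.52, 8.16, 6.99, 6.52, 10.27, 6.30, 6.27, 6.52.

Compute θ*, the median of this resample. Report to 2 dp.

Sorted: 6.06, 6.27, 6.30, 6.30, 6.52, 6.52, 6.52, 6.99, 8.16, 10.27
Median = average of the two middle values = 6.52

θ* = 6.52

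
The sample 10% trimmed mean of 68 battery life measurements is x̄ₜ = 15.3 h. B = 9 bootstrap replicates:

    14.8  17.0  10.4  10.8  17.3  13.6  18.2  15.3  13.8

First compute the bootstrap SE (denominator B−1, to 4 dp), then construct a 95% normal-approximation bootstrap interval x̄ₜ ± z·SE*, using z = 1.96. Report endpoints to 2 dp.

Mean of replicates = 14.5778; sum of squared deviations = 60.2556; SE* = √(60.2556/8) = 2.7444
Margin = 1.96 × 2.7444 = 5.379
Interval: 15.3 ± 5.379

(9.92, 20.68)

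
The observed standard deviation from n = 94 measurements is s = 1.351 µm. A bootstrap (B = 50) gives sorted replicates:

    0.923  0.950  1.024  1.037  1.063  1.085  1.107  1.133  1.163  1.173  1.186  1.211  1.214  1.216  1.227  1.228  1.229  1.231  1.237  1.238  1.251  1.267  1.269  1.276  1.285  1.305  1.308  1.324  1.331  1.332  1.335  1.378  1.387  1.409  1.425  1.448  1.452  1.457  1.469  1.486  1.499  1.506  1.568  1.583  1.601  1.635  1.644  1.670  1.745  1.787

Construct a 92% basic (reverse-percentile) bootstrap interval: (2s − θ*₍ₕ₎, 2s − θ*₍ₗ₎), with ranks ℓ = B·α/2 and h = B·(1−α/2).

(1.032, 1.752)

Percentile endpoints at ranks 2 and 48: θ*₍2₎ = 0.950, θ*₍48₎ = 1.670.
Basic interval reflects these around s:
  lower = 2 × 1.351 − 1.670 = 1.032
  upper = 2 × 1.351 − 0.950 = 1.752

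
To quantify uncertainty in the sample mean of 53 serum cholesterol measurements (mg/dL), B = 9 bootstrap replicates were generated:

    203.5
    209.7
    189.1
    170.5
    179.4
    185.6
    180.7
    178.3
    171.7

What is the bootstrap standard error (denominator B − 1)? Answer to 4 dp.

Bootstrap SE is the standard deviation of the 9 replicate means.
Mean of replicates: (203.5 + 209.7 + 189.1 + 170.5 + 179.4 + 185.6 + 180.7 + 178.3 + 171.7) / 9 = 1668.50000 / 9 = 185.38889
Sum of squared deviations: (+18.11111)² + (+24.31111)² + (+3.71111)² + (−14.88889)² + (−5.98889)² + (+0.21111)² + (−4.68889)² + (−7.08889)² + (−13.68889)² = 1450.02889
Variance = 1450.02889 / 8 = 181.25361
SE* = √181.25361

SE* = 13.4630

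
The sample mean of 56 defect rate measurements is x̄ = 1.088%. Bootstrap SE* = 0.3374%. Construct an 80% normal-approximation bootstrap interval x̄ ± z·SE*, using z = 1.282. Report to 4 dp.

(0.6555, 1.5205)

Margin = 1.282 × 0.3374 = 0.43255
Interval: 1.088 ± 0.43255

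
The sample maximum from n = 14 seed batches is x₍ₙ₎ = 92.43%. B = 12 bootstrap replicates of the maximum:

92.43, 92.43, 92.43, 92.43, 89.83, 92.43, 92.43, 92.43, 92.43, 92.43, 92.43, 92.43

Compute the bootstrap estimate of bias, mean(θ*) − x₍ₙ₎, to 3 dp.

bias = −0.217

mean(θ*) = (92.43 + 92.43 + 92.43 + 92.43 + 89.83 + 92.43 + 92.43 + 92.43 + 92.43 + 92.43 + 92.43 + 92.43) / 12 = 92.2133
bias = 92.2133 − 92.43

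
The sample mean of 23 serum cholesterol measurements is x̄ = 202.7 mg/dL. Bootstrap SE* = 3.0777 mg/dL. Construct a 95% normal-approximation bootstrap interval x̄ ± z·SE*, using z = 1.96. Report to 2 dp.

Margin = 1.96 × 3.0777 = 6.032
Interval: 202.7 ± 6.032

(196.67, 208.73)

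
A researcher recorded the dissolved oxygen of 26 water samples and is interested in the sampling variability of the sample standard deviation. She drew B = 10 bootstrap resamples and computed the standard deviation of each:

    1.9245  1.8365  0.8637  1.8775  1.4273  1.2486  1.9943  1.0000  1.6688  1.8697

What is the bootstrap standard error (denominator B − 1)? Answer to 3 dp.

SE* = 0.411

Bootstrap SE is the standard deviation of the 10 replicate standard deviations.
Mean of replicates: (1.9245 + 1.8365 + 0.8637 + 1.8775 + 1.4273 + 1.2486 + 1.9943 + 1.0000 + 1.6688 + 1.8697) / 10 = 15.71090 / 10 = 1.57109
Sum of squared deviations: (+0.35341)² + (+0.26541)² + (−0.70739)² + (+0.30641)² + (−0.14379)² + (−0.32249)² + (+0.42321)² + (−0.57109)² + (+0.09771)² + (+0.29861)² = 1.51827
Variance = 1.51827 / 9 = 0.16870
SE* = √0.16870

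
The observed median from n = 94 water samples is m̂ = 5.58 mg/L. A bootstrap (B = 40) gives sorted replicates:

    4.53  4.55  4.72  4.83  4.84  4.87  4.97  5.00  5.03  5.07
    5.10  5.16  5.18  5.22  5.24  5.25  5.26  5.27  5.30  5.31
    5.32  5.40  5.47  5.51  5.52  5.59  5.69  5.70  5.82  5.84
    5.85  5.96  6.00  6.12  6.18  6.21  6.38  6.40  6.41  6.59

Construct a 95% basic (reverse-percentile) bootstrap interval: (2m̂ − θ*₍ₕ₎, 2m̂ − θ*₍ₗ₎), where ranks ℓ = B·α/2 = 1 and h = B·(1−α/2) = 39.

(4.75, 6.63)

Percentile endpoints at ranks 1 and 39: θ*₍1₎ = 4.53, θ*₍39₎ = 6.41.
Basic interval reflects these around m̂:
  lower = 2 × 5.58 − 6.41 = 4.75
  upper = 2 × 5.58 − 4.53 = 6.63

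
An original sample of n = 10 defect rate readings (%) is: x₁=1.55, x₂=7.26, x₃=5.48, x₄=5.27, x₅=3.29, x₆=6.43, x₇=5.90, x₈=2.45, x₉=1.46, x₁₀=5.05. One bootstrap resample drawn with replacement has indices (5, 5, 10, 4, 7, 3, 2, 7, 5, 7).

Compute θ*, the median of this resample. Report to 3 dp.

Resample values: 3.29, 3.29, 5.05, 5.27, 5.90, 5.48, 7.26, 5.90, 3.29, 5.90.
Sorted: 3.29, 3.29, 3.29, 5.05, 5.27, 5.48, 5.90, 5.90, 5.90, 7.26
Median = average of the two middle values = 5.375

θ* = 5.375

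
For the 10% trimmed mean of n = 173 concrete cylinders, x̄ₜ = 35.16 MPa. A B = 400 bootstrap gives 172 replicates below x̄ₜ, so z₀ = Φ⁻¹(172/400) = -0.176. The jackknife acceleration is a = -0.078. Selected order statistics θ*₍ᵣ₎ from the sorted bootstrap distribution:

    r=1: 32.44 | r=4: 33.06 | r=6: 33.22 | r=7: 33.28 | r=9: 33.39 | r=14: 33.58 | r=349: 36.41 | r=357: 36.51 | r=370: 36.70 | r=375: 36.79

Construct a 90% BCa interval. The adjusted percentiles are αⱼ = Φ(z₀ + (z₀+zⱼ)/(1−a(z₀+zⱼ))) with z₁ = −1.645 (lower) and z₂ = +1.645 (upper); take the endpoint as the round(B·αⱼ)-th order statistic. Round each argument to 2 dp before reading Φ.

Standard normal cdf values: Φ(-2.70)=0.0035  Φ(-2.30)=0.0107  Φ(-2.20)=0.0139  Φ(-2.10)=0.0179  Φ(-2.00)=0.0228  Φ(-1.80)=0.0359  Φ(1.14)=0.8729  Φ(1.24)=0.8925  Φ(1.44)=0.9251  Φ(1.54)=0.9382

Lower: z₀ + z₁ = -0.176 + (-1.645) = -1.821; 1 − a(z₀+z₁) = 1 − (-0.078)(-1.821) = 0.8580; argument = -0.176 + (-1.821)/0.8580 = -2.2985 → -2.30.
α₁ = Φ(-2.30) = 0.0107; rank = round(400 × 0.0107) = 4; θ*₍4₎ = 33.06.
Upper: z₀ + z₂ = 1.469; 1 − a(z₀+z₂) = 1.1146; argument = 1.1420 → 1.14; α₂ = 0.8729; rank = 349; θ*₍349₎ = 36.41.

(33.06, 36.41)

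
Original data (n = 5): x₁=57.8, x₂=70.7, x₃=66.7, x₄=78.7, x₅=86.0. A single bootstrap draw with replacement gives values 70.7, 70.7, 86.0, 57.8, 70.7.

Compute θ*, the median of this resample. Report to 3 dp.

θ* = 70.700

Sorted: 57.8, 70.7, 70.7, 70.7, 86.0
Median = middle value = 70.700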